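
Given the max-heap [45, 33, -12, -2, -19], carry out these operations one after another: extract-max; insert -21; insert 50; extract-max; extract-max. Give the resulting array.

[-2, -19, -12, -21]

extract-max → returns 45:
  remove root 45; move last element -19 to root → [-19, 33, -12, -2]
  -19 vs larger child 33 at index 1, swap → [33, -19, -12, -2]
  -19 vs only child -2 at index 3, swap → [33, -2, -12, -19]
insert -21:
  append -21 at index 4 → [33, -2, -12, -19, -21] (no swap needed)
insert 50:
  append 50 at index 5 → [33, -2, -12, -19, -21, 50]
  50 > parent -12 at index 2, swap → [33, -2, 50, -19, -21, -12]
  50 > parent 33 at index 0, swap → [50, -2, 33, -19, -21, -12]
extract-max → returns 50:
  remove root 50; move last element -12 to root → [-12, -2, 33, -19, -21]
  -12 vs larger child 33 at index 2, swap → [33, -2, -12, -19, -21]
extract-max → returns 33:
  remove root 33; move last element -21 to root → [-21, -2, -12, -19]
  -21 vs larger child -2 at index 1, swap → [-2, -21, -12, -19]
  -21 vs only child -19 at index 3, swap → [-2, -19, -12, -21]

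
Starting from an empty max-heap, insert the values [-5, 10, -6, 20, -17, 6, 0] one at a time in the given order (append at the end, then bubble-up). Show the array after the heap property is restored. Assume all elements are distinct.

[20, 10, 6, -5, -17, -6, 0]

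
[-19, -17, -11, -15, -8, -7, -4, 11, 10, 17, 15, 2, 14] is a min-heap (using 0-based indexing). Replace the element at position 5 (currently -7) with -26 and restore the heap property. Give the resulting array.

[-26, -17, -19, -15, -8, -11, -4, 11, 10, 17, 15, 2, 14]

set index 5 from -7 to -26 → [-19, -17, -11, -15, -8, -26, -4, 11, 10, 17, 15, 2, 14]
-26 < parent -11 at index 2, swap → [-19, -17, -26, -15, -8, -11, -4, 11, 10, 17, 15, 2, 14]
-26 < parent -19 at index 0, swap → [-26, -17, -19, -15, -8, -11, -4, 11, 10, 17, 15, 2, 14]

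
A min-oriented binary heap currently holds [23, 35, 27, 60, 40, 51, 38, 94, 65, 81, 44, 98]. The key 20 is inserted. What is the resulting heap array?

[20, 35, 23, 60, 40, 27, 38, 94, 65, 81, 44, 98, 51]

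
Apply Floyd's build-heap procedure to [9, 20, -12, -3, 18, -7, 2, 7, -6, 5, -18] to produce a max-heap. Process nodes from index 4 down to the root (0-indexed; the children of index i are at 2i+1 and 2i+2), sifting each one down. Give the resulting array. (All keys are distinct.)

[20, 18, 2, 7, 9, -7, -12, -3, -6, 5, -18]

sift down from index 4: already satisfies heap property
sift down from index 3:
  -3 vs larger child 7 at index 7, swap → [9, 20, -12, 7, 18, -7, 2, -3, -6, 5, -18]
sift down from index 2:
  -12 vs larger child 2 at index 6, swap → [9, 20, 2, 7, 18, -7, -12, -3, -6, 5, -18]
sift down from index 1: already satisfies heap property
sift down from index 0:
  9 vs larger child 20 at index 1, swap → [20, 9, 2, 7, 18, -7, -12, -3, -6, 5, -18]
  9 vs larger child 18 at index 4, swap → [20, 18, 2, 7, 9, -7, -12, -3, -6, 5, -18]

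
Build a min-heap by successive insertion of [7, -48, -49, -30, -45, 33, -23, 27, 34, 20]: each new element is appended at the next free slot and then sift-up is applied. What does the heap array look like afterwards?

[-49, -45, -48, 7, -30, 33, -23, 27, 34, 20]

Insert 7:
  append 7 at index 0 → [7] (no swap needed)
Insert -48:
  append -48 at index 1 → [7, -48]
  -48 < parent 7 at index 0, swap → [-48, 7]
Insert -49:
  append -49 at index 2 → [-48, 7, -49]
  -49 < parent -48 at index 0, swap → [-49, 7, -48]
Insert -30:
  append -30 at index 3 → [-49, 7, -48, -30]
  -30 < parent 7 at index 1, swap → [-49, -30, -48, 7]
Insert -45:
  append -45 at index 4 → [-49, -30, -48, 7, -45]
  -45 < parent -30 at index 1, swap → [-49, -45, -48, 7, -30]
Insert 33:
  append 33 at index 5 → [-49, -45, -48, 7, -30, 33] (no swap needed)
Insert -23:
  append -23 at index 6 → [-49, -45, -48, 7, -30, 33, -23] (no swap needed)
Insert 27:
  append 27 at index 7 → [-49, -45, -48, 7, -30, 33, -23, 27] (no swap needed)
Insert 34:
  append 34 at index 8 → [-49, -45, -48, 7, -30, 33, -23, 27, 34] (no swap needed)
Insert 20:
  append 20 at index 9 → [-49, -45, -48, 7, -30, 33, -23, 27, 34, 20] (no swap needed)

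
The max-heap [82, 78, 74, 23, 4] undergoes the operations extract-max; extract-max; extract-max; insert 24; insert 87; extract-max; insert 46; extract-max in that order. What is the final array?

[24, 4, 23]

extract-max → returns 82:
  remove root 82; move last element 4 to root → [4, 78, 74, 23]
  4 vs larger child 78 at index 1, swap → [78, 4, 74, 23]
  4 vs only child 23 at index 3, swap → [78, 23, 74, 4]
extract-max → returns 78:
  remove root 78; move last element 4 to root → [4, 23, 74]
  4 vs larger child 74 at index 2, swap → [74, 23, 4]
extract-max → returns 74:
  remove root 74; move last element 4 to root → [4, 23]
  4 vs only child 23 at index 1, swap → [23, 4]
insert 24:
  append 24 at index 2 → [23, 4, 24]
  24 > parent 23 at index 0, swap → [24, 4, 23]
insert 87:
  append 87 at index 3 → [24, 4, 23, 87]
  87 > parent 4 at index 1, swap → [24, 87, 23, 4]
  87 > parent 24 at index 0, swap → [87, 24, 23, 4]
extract-max → returns 87:
  remove root 87; move last element 4 to root → [4, 24, 23]
  4 vs larger child 24 at index 1, swap → [24, 4, 23]
insert 46:
  append 46 at index 3 → [24, 4, 23, 46]
  46 > parent 4 at index 1, swap → [24, 46, 23, 4]
  46 > parent 24 at index 0, swap → [46, 24, 23, 4]
extract-max → returns 46:
  remove root 46; move last element 4 to root → [4, 24, 23]
  4 vs larger child 24 at index 1, swap → [24, 4, 23]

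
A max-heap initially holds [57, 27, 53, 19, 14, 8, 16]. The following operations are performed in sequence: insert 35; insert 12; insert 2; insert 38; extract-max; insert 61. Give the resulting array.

insert 35:
  append 35 at index 7 → [57, 27, 53, 19, 14, 8, 16, 35]
  35 > parent 19 at index 3, swap → [57, 27, 53, 35, 14, 8, 16, 19]
  35 > parent 27 at index 1, swap → [57, 35, 53, 27, 14, 8, 16, 19]
insert 12:
  append 12 at index 8 → [57, 35, 53, 27, 14, 8, 16, 19, 12] (no swap needed)
insert 2:
  append 2 at index 9 → [57, 35, 53, 27, 14, 8, 16, 19, 12, 2] (no swap needed)
insert 38:
  append 38 at index 10 → [57, 35, 53, 27, 14, 8, 16, 19, 12, 2, 38]
  38 > parent 14 at index 4, swap → [57, 35, 53, 27, 38, 8, 16, 19, 12, 2, 14]
  38 > parent 35 at index 1, swap → [57, 38, 53, 27, 35, 8, 16, 19, 12, 2, 14]
extract-max → returns 57:
  remove root 57; move last element 14 to root → [14, 38, 53, 27, 35, 8, 16, 19, 12, 2]
  14 vs larger child 53 at index 2, swap → [53, 38, 14, 27, 35, 8, 16, 19, 12, 2]
  14 vs larger child 16 at index 6, swap → [53, 38, 16, 27, 35, 8, 14, 19, 12, 2]
insert 61:
  append 61 at index 10 → [53, 38, 16, 27, 35, 8, 14, 19, 12, 2, 61]
  61 > parent 35 at index 4, swap → [53, 38, 16, 27, 61, 8, 14, 19, 12, 2, 35]
  61 > parent 38 at index 1, swap → [53, 61, 16, 27, 38, 8, 14, 19, 12, 2, 35]
  61 > parent 53 at index 0, swap → [61, 53, 16, 27, 38, 8, 14, 19, 12, 2, 35]

[61, 53, 16, 27, 38, 8, 14, 19, 12, 2, 35]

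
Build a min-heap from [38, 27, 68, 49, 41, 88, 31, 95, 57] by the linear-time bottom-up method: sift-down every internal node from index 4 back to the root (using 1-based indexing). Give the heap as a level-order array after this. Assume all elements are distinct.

sift down from index 4: already satisfies heap property
sift down from index 3:
  68 vs smaller child 31 at index 7, swap → [38, 27, 31, 49, 41, 88, 68, 95, 57]
sift down from index 2: already satisfies heap property
sift down from index 1:
  38 vs smaller child 27 at index 2, swap → [27, 38, 31, 49, 41, 88, 68, 95, 57]

[27, 38, 31, 49, 41, 88, 68, 95, 57]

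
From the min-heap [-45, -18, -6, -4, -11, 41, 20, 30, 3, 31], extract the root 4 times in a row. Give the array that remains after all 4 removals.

[-4, 3, 20, 30, 31, 41]

extract-min #1 returns -45:
  remove root -45; move last element 31 to root → [31, -18, -6, -4, -11, 41, 20, 30, 3]
  31 vs smaller child -18 at index 1, swap → [-18, 31, -6, -4, -11, 41, 20, 30, 3]
  31 vs smaller child -11 at index 4, swap → [-18, -11, -6, -4, 31, 41, 20, 30, 3]
extract-min #2 returns -18:
  remove root -18; move last element 3 to root → [3, -11, -6, -4, 31, 41, 20, 30]
  3 vs smaller child -11 at index 1, swap → [-11, 3, -6, -4, 31, 41, 20, 30]
  3 vs smaller child -4 at index 3, swap → [-11, -4, -6, 3, 31, 41, 20, 30]
extract-min #3 returns -11:
  remove root -11; move last element 30 to root → [30, -4, -6, 3, 31, 41, 20]
  30 vs smaller child -6 at index 2, swap → [-6, -4, 30, 3, 31, 41, 20]
  30 vs smaller child 20 at index 6, swap → [-6, -4, 20, 3, 31, 41, 30]
extract-min #4 returns -6:
  remove root -6; move last element 30 to root → [30, -4, 20, 3, 31, 41]
  30 vs smaller child -4 at index 1, swap → [-4, 30, 20, 3, 31, 41]
  30 vs smaller child 3 at index 3, swap → [-4, 3, 20, 30, 31, 41]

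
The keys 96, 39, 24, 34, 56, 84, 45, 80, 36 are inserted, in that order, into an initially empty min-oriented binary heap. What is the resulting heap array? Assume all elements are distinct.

Insert 96:
  append 96 at index 0 → [96] (no swap needed)
Insert 39:
  append 39 at index 1 → [96, 39]
  39 < parent 96 at index 0, swap → [39, 96]
Insert 24:
  append 24 at index 2 → [39, 96, 24]
  24 < parent 39 at index 0, swap → [24, 96, 39]
Insert 34:
  append 34 at index 3 → [24, 96, 39, 34]
  34 < parent 96 at index 1, swap → [24, 34, 39, 96]
Insert 56:
  append 56 at index 4 → [24, 34, 39, 96, 56] (no swap needed)
Insert 84:
  append 84 at index 5 → [24, 34, 39, 96, 56, 84] (no swap needed)
Insert 45:
  append 45 at index 6 → [24, 34, 39, 96, 56, 84, 45] (no swap needed)
Insert 80:
  append 80 at index 7 → [24, 34, 39, 96, 56, 84, 45, 80]
  80 < parent 96 at index 3, swap → [24, 34, 39, 80, 56, 84, 45, 96]
Insert 36:
  append 36 at index 8 → [24, 34, 39, 80, 56, 84, 45, 96, 36]
  36 < parent 80 at index 3, swap → [24, 34, 39, 36, 56, 84, 45, 96, 80]

[24, 34, 39, 36, 56, 84, 45, 96, 80]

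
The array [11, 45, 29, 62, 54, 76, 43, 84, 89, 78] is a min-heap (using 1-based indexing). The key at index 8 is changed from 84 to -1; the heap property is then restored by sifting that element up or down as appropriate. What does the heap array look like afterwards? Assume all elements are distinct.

set index 8 from 84 to -1 → [11, 45, 29, 62, 54, 76, 43, -1, 89, 78]
-1 < parent 62 at index 4, swap → [11, 45, 29, -1, 54, 76, 43, 62, 89, 78]
-1 < parent 45 at index 2, swap → [11, -1, 29, 45, 54, 76, 43, 62, 89, 78]
-1 < parent 11 at index 1, swap → [-1, 11, 29, 45, 54, 76, 43, 62, 89, 78]

[-1, 11, 29, 45, 54, 76, 43, 62, 89, 78]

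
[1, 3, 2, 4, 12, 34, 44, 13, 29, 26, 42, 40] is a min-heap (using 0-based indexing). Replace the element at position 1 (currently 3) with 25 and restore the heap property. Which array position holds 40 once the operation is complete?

11

set index 1 from 3 to 25 → [1, 25, 2, 4, 12, 34, 44, 13, 29, 26, 42, 40]
25 vs smaller child 4 at index 3, swap → [1, 4, 2, 25, 12, 34, 44, 13, 29, 26, 42, 40]
25 vs smaller child 13 at index 7, swap → [1, 4, 2, 13, 12, 34, 44, 25, 29, 26, 42, 40]
resulting array: [1, 4, 2, 13, 12, 34, 44, 25, 29, 26, 42, 40]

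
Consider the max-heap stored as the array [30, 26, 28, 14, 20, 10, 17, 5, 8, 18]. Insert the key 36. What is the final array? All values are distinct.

append 36 at index 10 → [30, 26, 28, 14, 20, 10, 17, 5, 8, 18, 36]
36 > parent 20 at index 4, swap → [30, 26, 28, 14, 36, 10, 17, 5, 8, 18, 20]
36 > parent 26 at index 1, swap → [30, 36, 28, 14, 26, 10, 17, 5, 8, 18, 20]
36 > parent 30 at index 0, swap → [36, 30, 28, 14, 26, 10, 17, 5, 8, 18, 20]

[36, 30, 28, 14, 26, 10, 17, 5, 8, 18, 20]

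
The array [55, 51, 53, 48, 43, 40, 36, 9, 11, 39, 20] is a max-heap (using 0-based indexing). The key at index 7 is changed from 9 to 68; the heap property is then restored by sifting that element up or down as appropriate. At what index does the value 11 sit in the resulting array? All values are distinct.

set index 7 from 9 to 68 → [55, 51, 53, 48, 43, 40, 36, 68, 11, 39, 20]
68 > parent 48 at index 3, swap → [55, 51, 53, 68, 43, 40, 36, 48, 11, 39, 20]
68 > parent 51 at index 1, swap → [55, 68, 53, 51, 43, 40, 36, 48, 11, 39, 20]
68 > parent 55 at index 0, swap → [68, 55, 53, 51, 43, 40, 36, 48, 11, 39, 20]
resulting array: [68, 55, 53, 51, 43, 40, 36, 48, 11, 39, 20]

8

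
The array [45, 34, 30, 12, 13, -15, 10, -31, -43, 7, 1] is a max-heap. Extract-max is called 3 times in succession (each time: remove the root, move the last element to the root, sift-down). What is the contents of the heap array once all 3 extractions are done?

[13, 12, 10, -31, 7, -15, 1, -43]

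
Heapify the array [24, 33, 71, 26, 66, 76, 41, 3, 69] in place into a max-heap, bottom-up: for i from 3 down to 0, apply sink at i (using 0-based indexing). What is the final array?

[76, 69, 71, 33, 66, 24, 41, 3, 26]

sift down from index 3:
  26 vs larger child 69 at index 8, swap → [24, 33, 71, 69, 66, 76, 41, 3, 26]
sift down from index 2:
  71 vs larger child 76 at index 5, swap → [24, 33, 76, 69, 66, 71, 41, 3, 26]
sift down from index 1:
  33 vs larger child 69 at index 3, swap → [24, 69, 76, 33, 66, 71, 41, 3, 26]
sift down from index 0:
  24 vs larger child 76 at index 2, swap → [76, 69, 24, 33, 66, 71, 41, 3, 26]
  24 vs larger child 71 at index 5, swap → [76, 69, 71, 33, 66, 24, 41, 3, 26]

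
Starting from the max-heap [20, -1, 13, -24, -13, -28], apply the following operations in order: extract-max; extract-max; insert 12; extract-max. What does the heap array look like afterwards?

extract-max → returns 20:
  remove root 20; move last element -28 to root → [-28, -1, 13, -24, -13]
  -28 vs larger child 13 at index 2, swap → [13, -1, -28, -24, -13]
extract-max → returns 13:
  remove root 13; move last element -13 to root → [-13, -1, -28, -24]
  -13 vs larger child -1 at index 1, swap → [-1, -13, -28, -24]
insert 12:
  append 12 at index 4 → [-1, -13, -28, -24, 12]
  12 > parent -13 at index 1, swap → [-1, 12, -28, -24, -13]
  12 > parent -1 at index 0, swap → [12, -1, -28, -24, -13]
extract-max → returns 12:
  remove root 12; move last element -13 to root → [-13, -1, -28, -24]
  -13 vs larger child -1 at index 1, swap → [-1, -13, -28, -24]

[-1, -13, -28, -24]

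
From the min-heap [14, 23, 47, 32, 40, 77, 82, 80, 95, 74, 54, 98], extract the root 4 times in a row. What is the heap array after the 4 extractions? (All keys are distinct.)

[47, 54, 77, 80, 74, 95, 82, 98]

extract-min #1 returns 14:
  remove root 14; move last element 98 to root → [98, 23, 47, 32, 40, 77, 82, 80, 95, 74, 54]
  98 vs smaller child 23 at index 1, swap → [23, 98, 47, 32, 40, 77, 82, 80, 95, 74, 54]
  98 vs smaller child 32 at index 3, swap → [23, 32, 47, 98, 40, 77, 82, 80, 95, 74, 54]
  98 vs smaller child 80 at index 7, swap → [23, 32, 47, 80, 40, 77, 82, 98, 95, 74, 54]
extract-min #2 returns 23:
  remove root 23; move last element 54 to root → [54, 32, 47, 80, 40, 77, 82, 98, 95, 74]
  54 vs smaller child 32 at index 1, swap → [32, 54, 47, 80, 40, 77, 82, 98, 95, 74]
  54 vs smaller child 40 at index 4, swap → [32, 40, 47, 80, 54, 77, 82, 98, 95, 74]
extract-min #3 returns 32:
  remove root 32; move last element 74 to root → [74, 40, 47, 80, 54, 77, 82, 98, 95]
  74 vs smaller child 40 at index 1, swap → [40, 74, 47, 80, 54, 77, 82, 98, 95]
  74 vs smaller child 54 at index 4, swap → [40, 54, 47, 80, 74, 77, 82, 98, 95]
extract-min #4 returns 40:
  remove root 40; move last element 95 to root → [95, 54, 47, 80, 74, 77, 82, 98]
  95 vs smaller child 47 at index 2, swap → [47, 54, 95, 80, 74, 77, 82, 98]
  95 vs smaller child 77 at index 5, swap → [47, 54, 77, 80, 74, 95, 82, 98]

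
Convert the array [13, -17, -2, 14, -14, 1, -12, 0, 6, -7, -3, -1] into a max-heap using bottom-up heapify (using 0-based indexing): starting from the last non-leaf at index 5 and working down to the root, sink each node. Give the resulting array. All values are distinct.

sift down from index 5: already satisfies heap property
sift down from index 4:
  -14 vs larger child -3 at index 10, swap → [13, -17, -2, 14, -3, 1, -12, 0, 6, -7, -14, -1]
sift down from index 3: already satisfies heap property
sift down from index 2:
  -2 vs larger child 1 at index 5, swap → [13, -17, 1, 14, -3, -2, -12, 0, 6, -7, -14, -1]
  -2 vs only child -1 at index 11, swap → [13, -17, 1, 14, -3, -1, -12, 0, 6, -7, -14, -2]
sift down from index 1:
  -17 vs larger child 14 at index 3, swap → [13, 14, 1, -17, -3, -1, -12, 0, 6, -7, -14, -2]
  -17 vs larger child 6 at index 8, swap → [13, 14, 1, 6, -3, -1, -12, 0, -17, -7, -14, -2]
sift down from index 0:
  13 vs larger child 14 at index 1, swap → [14, 13, 1, 6, -3, -1, -12, 0, -17, -7, -14, -2]

[14, 13, 1, 6, -3, -1, -12, 0, -17, -7, -14, -2]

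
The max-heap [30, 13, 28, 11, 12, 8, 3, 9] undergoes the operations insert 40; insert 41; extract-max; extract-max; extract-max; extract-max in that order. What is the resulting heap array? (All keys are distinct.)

[13, 12, 9, 11, 3, 8]

insert 40:
  append 40 at index 8 → [30, 13, 28, 11, 12, 8, 3, 9, 40]
  40 > parent 11 at index 3, swap → [30, 13, 28, 40, 12, 8, 3, 9, 11]
  40 > parent 13 at index 1, swap → [30, 40, 28, 13, 12, 8, 3, 9, 11]
  40 > parent 30 at index 0, swap → [40, 30, 28, 13, 12, 8, 3, 9, 11]
insert 41:
  append 41 at index 9 → [40, 30, 28, 13, 12, 8, 3, 9, 11, 41]
  41 > parent 12 at index 4, swap → [40, 30, 28, 13, 41, 8, 3, 9, 11, 12]
  41 > parent 30 at index 1, swap → [40, 41, 28, 13, 30, 8, 3, 9, 11, 12]
  41 > parent 40 at index 0, swap → [41, 40, 28, 13, 30, 8, 3, 9, 11, 12]
extract-max → returns 41:
  remove root 41; move last element 12 to root → [12, 40, 28, 13, 30, 8, 3, 9, 11]
  12 vs larger child 40 at index 1, swap → [40, 12, 28, 13, 30, 8, 3, 9, 11]
  12 vs larger child 30 at index 4, swap → [40, 30, 28, 13, 12, 8, 3, 9, 11]
extract-max → returns 40:
  remove root 40; move last element 11 to root → [11, 30, 28, 13, 12, 8, 3, 9]
  11 vs larger child 30 at index 1, swap → [30, 11, 28, 13, 12, 8, 3, 9]
  11 vs larger child 13 at index 3, swap → [30, 13, 28, 11, 12, 8, 3, 9]
extract-max → returns 30:
  remove root 30; move last element 9 to root → [9, 13, 28, 11, 12, 8, 3]
  9 vs larger child 28 at index 2, swap → [28, 13, 9, 11, 12, 8, 3]
extract-max → returns 28:
  remove root 28; move last element 3 to root → [3, 13, 9, 11, 12, 8]
  3 vs larger child 13 at index 1, swap → [13, 3, 9, 11, 12, 8]
  3 vs larger child 12 at index 4, swap → [13, 12, 9, 11, 3, 8]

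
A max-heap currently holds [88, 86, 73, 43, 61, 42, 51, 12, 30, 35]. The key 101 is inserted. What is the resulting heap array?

[101, 88, 73, 43, 86, 42, 51, 12, 30, 35, 61]

append 101 at index 10 → [88, 86, 73, 43, 61, 42, 51, 12, 30, 35, 101]
101 > parent 61 at index 4, swap → [88, 86, 73, 43, 101, 42, 51, 12, 30, 35, 61]
101 > parent 86 at index 1, swap → [88, 101, 73, 43, 86, 42, 51, 12, 30, 35, 61]
101 > parent 88 at index 0, swap → [101, 88, 73, 43, 86, 42, 51, 12, 30, 35, 61]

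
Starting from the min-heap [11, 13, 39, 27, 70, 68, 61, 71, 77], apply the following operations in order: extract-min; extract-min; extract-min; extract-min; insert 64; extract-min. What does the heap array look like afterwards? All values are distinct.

extract-min → returns 11:
  remove root 11; move last element 77 to root → [77, 13, 39, 27, 70, 68, 61, 71]
  77 vs smaller child 13 at index 1, swap → [13, 77, 39, 27, 70, 68, 61, 71]
  77 vs smaller child 27 at index 3, swap → [13, 27, 39, 77, 70, 68, 61, 71]
  77 vs only child 71 at index 7, swap → [13, 27, 39, 71, 70, 68, 61, 77]
extract-min → returns 13:
  remove root 13; move last element 77 to root → [77, 27, 39, 71, 70, 68, 61]
  77 vs smaller child 27 at index 1, swap → [27, 77, 39, 71, 70, 68, 61]
  77 vs smaller child 70 at index 4, swap → [27, 70, 39, 71, 77, 68, 61]
extract-min → returns 27:
  remove root 27; move last element 61 to root → [61, 70, 39, 71, 77, 68]
  61 vs smaller child 39 at index 2, swap → [39, 70, 61, 71, 77, 68]
extract-min → returns 39:
  remove root 39; move last element 68 to root → [68, 70, 61, 71, 77]
  68 vs smaller child 61 at index 2, swap → [61, 70, 68, 71, 77]
insert 64:
  append 64 at index 5 → [61, 70, 68, 71, 77, 64]
  64 < parent 68 at index 2, swap → [61, 70, 64, 71, 77, 68]
extract-min → returns 61:
  remove root 61; move last element 68 to root → [68, 70, 64, 71, 77]
  68 vs smaller child 64 at index 2, swap → [64, 70, 68, 71, 77]

[64, 70, 68, 71, 77]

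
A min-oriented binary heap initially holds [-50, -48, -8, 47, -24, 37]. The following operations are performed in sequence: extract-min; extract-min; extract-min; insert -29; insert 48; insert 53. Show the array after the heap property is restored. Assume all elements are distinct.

[-29, -8, 47, 37, 48, 53]

extract-min → returns -50:
  remove root -50; move last element 37 to root → [37, -48, -8, 47, -24]
  37 vs smaller child -48 at index 1, swap → [-48, 37, -8, 47, -24]
  37 vs smaller child -24 at index 4, swap → [-48, -24, -8, 47, 37]
extract-min → returns -48:
  remove root -48; move last element 37 to root → [37, -24, -8, 47]
  37 vs smaller child -24 at index 1, swap → [-24, 37, -8, 47]
extract-min → returns -24:
  remove root -24; move last element 47 to root → [47, 37, -8]
  47 vs smaller child -8 at index 2, swap → [-8, 37, 47]
insert -29:
  append -29 at index 3 → [-8, 37, 47, -29]
  -29 < parent 37 at index 1, swap → [-8, -29, 47, 37]
  -29 < parent -8 at index 0, swap → [-29, -8, 47, 37]
insert 48:
  append 48 at index 4 → [-29, -8, 47, 37, 48] (no swap needed)
insert 53:
  append 53 at index 5 → [-29, -8, 47, 37, 48, 53] (no swap needed)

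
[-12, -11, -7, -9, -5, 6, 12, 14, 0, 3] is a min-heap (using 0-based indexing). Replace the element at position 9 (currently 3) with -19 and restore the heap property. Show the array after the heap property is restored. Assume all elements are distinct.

set index 9 from 3 to -19 → [-12, -11, -7, -9, -5, 6, 12, 14, 0, -19]
-19 < parent -5 at index 4, swap → [-12, -11, -7, -9, -19, 6, 12, 14, 0, -5]
-19 < parent -11 at index 1, swap → [-12, -19, -7, -9, -11, 6, 12, 14, 0, -5]
-19 < parent -12 at index 0, swap → [-19, -12, -7, -9, -11, 6, 12, 14, 0, -5]

[-19, -12, -7, -9, -11, 6, 12, 14, 0, -5]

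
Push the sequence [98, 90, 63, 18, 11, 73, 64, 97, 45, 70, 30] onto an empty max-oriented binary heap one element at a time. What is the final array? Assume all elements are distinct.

Insert 98:
  append 98 at index 0 → [98] (no swap needed)
Insert 90:
  append 90 at index 1 → [98, 90] (no swap needed)
Insert 63:
  append 63 at index 2 → [98, 90, 63] (no swap needed)
Insert 18:
  append 18 at index 3 → [98, 90, 63, 18] (no swap needed)
Insert 11:
  append 11 at index 4 → [98, 90, 63, 18, 11] (no swap needed)
Insert 73:
  append 73 at index 5 → [98, 90, 63, 18, 11, 73]
  73 > parent 63 at index 2, swap → [98, 90, 73, 18, 11, 63]
Insert 64:
  append 64 at index 6 → [98, 90, 73, 18, 11, 63, 64] (no swap needed)
Insert 97:
  append 97 at index 7 → [98, 90, 73, 18, 11, 63, 64, 97]
  97 > parent 18 at index 3, swap → [98, 90, 73, 97, 11, 63, 64, 18]
  97 > parent 90 at index 1, swap → [98, 97, 73, 90, 11, 63, 64, 18]
Insert 45:
  append 45 at index 8 → [98, 97, 73, 90, 11, 63, 64, 18, 45] (no swap needed)
Insert 70:
  append 70 at index 9 → [98, 97, 73, 90, 11, 63, 64, 18, 45, 70]
  70 > parent 11 at index 4, swap → [98, 97, 73, 90, 70, 63, 64, 18, 45, 11]
Insert 30:
  append 30 at index 10 → [98, 97, 73, 90, 70, 63, 64, 18, 45, 11, 30] (no swap needed)

[98, 97, 73, 90, 70, 63, 64, 18, 45, 11, 30]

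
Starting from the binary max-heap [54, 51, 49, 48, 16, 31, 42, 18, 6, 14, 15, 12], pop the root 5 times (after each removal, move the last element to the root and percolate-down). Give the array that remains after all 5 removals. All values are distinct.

[31, 18, 15, 14, 16, 6, 12]

extract-max #1 returns 54:
  remove root 54; move last element 12 to root → [12, 51, 49, 48, 16, 31, 42, 18, 6, 14, 15]
  12 vs larger child 51 at index 1, swap → [51, 12, 49, 48, 16, 31, 42, 18, 6, 14, 15]
  12 vs larger child 48 at index 3, swap → [51, 48, 49, 12, 16, 31, 42, 18, 6, 14, 15]
  12 vs larger child 18 at index 7, swap → [51, 48, 49, 18, 16, 31, 42, 12, 6, 14, 15]
extract-max #2 returns 51:
  remove root 51; move last element 15 to root → [15, 48, 49, 18, 16, 31, 42, 12, 6, 14]
  15 vs larger child 49 at index 2, swap → [49, 48, 15, 18, 16, 31, 42, 12, 6, 14]
  15 vs larger child 42 at index 6, swap → [49, 48, 42, 18, 16, 31, 15, 12, 6, 14]
extract-max #3 returns 49:
  remove root 49; move last element 14 to root → [14, 48, 42, 18, 16, 31, 15, 12, 6]
  14 vs larger child 48 at index 1, swap → [48, 14, 42, 18, 16, 31, 15, 12, 6]
  14 vs larger child 18 at index 3, swap → [48, 18, 42, 14, 16, 31, 15, 12, 6]
extract-max #4 returns 48:
  remove root 48; move last element 6 to root → [6, 18, 42, 14, 16, 31, 15, 12]
  6 vs larger child 42 at index 2, swap → [42, 18, 6, 14, 16, 31, 15, 12]
  6 vs larger child 31 at index 5, swap → [42, 18, 31, 14, 16, 6, 15, 12]
extract-max #5 returns 42:
  remove root 42; move last element 12 to root → [12, 18, 31, 14, 16, 6, 15]
  12 vs larger child 31 at index 2, swap → [31, 18, 12, 14, 16, 6, 15]
  12 vs larger child 15 at index 6, swap → [31, 18, 15, 14, 16, 6, 12]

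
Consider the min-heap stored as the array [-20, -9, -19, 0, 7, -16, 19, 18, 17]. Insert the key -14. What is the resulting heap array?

append -14 at index 9 → [-20, -9, -19, 0, 7, -16, 19, 18, 17, -14]
-14 < parent 7 at index 4, swap → [-20, -9, -19, 0, -14, -16, 19, 18, 17, 7]
-14 < parent -9 at index 1, swap → [-20, -14, -19, 0, -9, -16, 19, 18, 17, 7]

[-20, -14, -19, 0, -9, -16, 19, 18, 17, 7]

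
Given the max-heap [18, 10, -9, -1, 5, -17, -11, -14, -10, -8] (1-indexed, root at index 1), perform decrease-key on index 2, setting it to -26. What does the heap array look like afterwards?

[18, 5, -9, -1, -8, -17, -11, -14, -10, -26]

set index 2 from 10 to -26 → [18, -26, -9, -1, 5, -17, -11, -14, -10, -8]
-26 vs larger child 5 at index 5, swap → [18, 5, -9, -1, -26, -17, -11, -14, -10, -8]
-26 vs only child -8 at index 10, swap → [18, 5, -9, -1, -8, -17, -11, -14, -10, -26]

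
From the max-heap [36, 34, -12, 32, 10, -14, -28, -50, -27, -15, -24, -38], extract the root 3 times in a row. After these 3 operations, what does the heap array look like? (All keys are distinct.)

extract-max #1 returns 36:
  remove root 36; move last element -38 to root → [-38, 34, -12, 32, 10, -14, -28, -50, -27, -15, -24]
  -38 vs larger child 34 at index 1, swap → [34, -38, -12, 32, 10, -14, -28, -50, -27, -15, -24]
  -38 vs larger child 32 at index 3, swap → [34, 32, -12, -38, 10, -14, -28, -50, -27, -15, -24]
  -38 vs larger child -27 at index 8, swap → [34, 32, -12, -27, 10, -14, -28, -50, -38, -15, -24]
extract-max #2 returns 34:
  remove root 34; move last element -24 to root → [-24, 32, -12, -27, 10, -14, -28, -50, -38, -15]
  -24 vs larger child 32 at index 1, swap → [32, -24, -12, -27, 10, -14, -28, -50, -38, -15]
  -24 vs larger child 10 at index 4, swap → [32, 10, -12, -27, -24, -14, -28, -50, -38, -15]
  -24 vs only child -15 at index 9, swap → [32, 10, -12, -27, -15, -14, -28, -50, -38, -24]
extract-max #3 returns 32:
  remove root 32; move last element -24 to root → [-24, 10, -12, -27, -15, -14, -28, -50, -38]
  -24 vs larger child 10 at index 1, swap → [10, -24, -12, -27, -15, -14, -28, -50, -38]
  -24 vs larger child -15 at index 4, swap → [10, -15, -12, -27, -24, -14, -28, -50, -38]

[10, -15, -12, -27, -24, -14, -28, -50, -38]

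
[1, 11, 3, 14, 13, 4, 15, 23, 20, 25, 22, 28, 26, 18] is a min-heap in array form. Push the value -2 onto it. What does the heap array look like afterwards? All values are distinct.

[-2, 11, 1, 14, 13, 4, 3, 23, 20, 25, 22, 28, 26, 18, 15]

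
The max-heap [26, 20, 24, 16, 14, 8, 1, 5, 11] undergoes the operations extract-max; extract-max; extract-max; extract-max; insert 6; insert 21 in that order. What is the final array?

extract-max → returns 26:
  remove root 26; move last element 11 to root → [11, 20, 24, 16, 14, 8, 1, 5]
  11 vs larger child 24 at index 2, swap → [24, 20, 11, 16, 14, 8, 1, 5]
extract-max → returns 24:
  remove root 24; move last element 5 to root → [5, 20, 11, 16, 14, 8, 1]
  5 vs larger child 20 at index 1, swap → [20, 5, 11, 16, 14, 8, 1]
  5 vs larger child 16 at index 3, swap → [20, 16, 11, 5, 14, 8, 1]
extract-max → returns 20:
  remove root 20; move last element 1 to root → [1, 16, 11, 5, 14, 8]
  1 vs larger child 16 at index 1, swap → [16, 1, 11, 5, 14, 8]
  1 vs larger child 14 at index 4, swap → [16, 14, 11, 5, 1, 8]
extract-max → returns 16:
  remove root 16; move last element 8 to root → [8, 14, 11, 5, 1]
  8 vs larger child 14 at index 1, swap → [14, 8, 11, 5, 1]
insert 6:
  append 6 at index 5 → [14, 8, 11, 5, 1, 6] (no swap needed)
insert 21:
  append 21 at index 6 → [14, 8, 11, 5, 1, 6, 21]
  21 > parent 11 at index 2, swap → [14, 8, 21, 5, 1, 6, 11]
  21 > parent 14 at index 0, swap → [21, 8, 14, 5, 1, 6, 11]

[21, 8, 14, 5, 1, 6, 11]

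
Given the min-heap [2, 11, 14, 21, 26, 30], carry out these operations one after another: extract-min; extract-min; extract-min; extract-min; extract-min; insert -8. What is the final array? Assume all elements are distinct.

extract-min → returns 2:
  remove root 2; move last element 30 to root → [30, 11, 14, 21, 26]
  30 vs smaller child 11 at index 1, swap → [11, 30, 14, 21, 26]
  30 vs smaller child 21 at index 3, swap → [11, 21, 14, 30, 26]
extract-min → returns 11:
  remove root 11; move last element 26 to root → [26, 21, 14, 30]
  26 vs smaller child 14 at index 2, swap → [14, 21, 26, 30]
extract-min → returns 14:
  remove root 14; move last element 30 to root → [30, 21, 26]
  30 vs smaller child 21 at index 1, swap → [21, 30, 26]
extract-min → returns 21:
  remove root 21; move last element 26 to root → [26, 30] (no swap needed)
extract-min → returns 26:
  remove root 26; move last element 30 to root → [30] (no swap needed)
insert -8:
  append -8 at index 1 → [30, -8]
  -8 < parent 30 at index 0, swap → [-8, 30]

[-8, 30]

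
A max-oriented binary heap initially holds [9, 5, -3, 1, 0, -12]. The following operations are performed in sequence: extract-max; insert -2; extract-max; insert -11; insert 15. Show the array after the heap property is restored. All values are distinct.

[15, 0, 1, -12, -3, -11, -2]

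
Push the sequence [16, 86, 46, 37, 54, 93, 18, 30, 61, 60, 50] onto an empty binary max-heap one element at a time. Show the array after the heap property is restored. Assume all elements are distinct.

Insert 16:
  append 16 at index 0 → [16] (no swap needed)
Insert 86:
  append 86 at index 1 → [16, 86]
  86 > parent 16 at index 0, swap → [86, 16]
Insert 46:
  append 46 at index 2 → [86, 16, 46] (no swap needed)
Insert 37:
  append 37 at index 3 → [86, 16, 46, 37]
  37 > parent 16 at index 1, swap → [86, 37, 46, 16]
Insert 54:
  append 54 at index 4 → [86, 37, 46, 16, 54]
  54 > parent 37 at index 1, swap → [86, 54, 46, 16, 37]
Insert 93:
  append 93 at index 5 → [86, 54, 46, 16, 37, 93]
  93 > parent 46 at index 2, swap → [86, 54, 93, 16, 37, 46]
  93 > parent 86 at index 0, swap → [93, 54, 86, 16, 37, 46]
Insert 18:
  append 18 at index 6 → [93, 54, 86, 16, 37, 46, 18] (no swap needed)
Insert 30:
  append 30 at index 7 → [93, 54, 86, 16, 37, 46, 18, 30]
  30 > parent 16 at index 3, swap → [93, 54, 86, 30, 37, 46, 18, 16]
Insert 61:
  append 61 at index 8 → [93, 54, 86, 30, 37, 46, 18, 16, 61]
  61 > parent 30 at index 3, swap → [93, 54, 86, 61, 37, 46, 18, 16, 30]
  61 > parent 54 at index 1, swap → [93, 61, 86, 54, 37, 46, 18, 16, 30]
Insert 60:
  append 60 at index 9 → [93, 61, 86, 54, 37, 46, 18, 16, 30, 60]
  60 > parent 37 at index 4, swap → [93, 61, 86, 54, 60, 46, 18, 16, 30, 37]
Insert 50:
  append 50 at index 10 → [93, 61, 86, 54, 60, 46, 18, 16, 30, 37, 50] (no swap needed)

[93, 61, 86, 54, 60, 46, 18, 16, 30, 37, 50]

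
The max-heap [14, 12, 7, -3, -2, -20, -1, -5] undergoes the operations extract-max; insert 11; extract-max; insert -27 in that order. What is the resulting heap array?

[11, -2, 7, -3, -5, -20, -1, -27]

extract-max → returns 14:
  remove root 14; move last element -5 to root → [-5, 12, 7, -3, -2, -20, -1]
  -5 vs larger child 12 at index 1, swap → [12, -5, 7, -3, -2, -20, -1]
  -5 vs larger child -2 at index 4, swap → [12, -2, 7, -3, -5, -20, -1]
insert 11:
  append 11 at index 7 → [12, -2, 7, -3, -5, -20, -1, 11]
  11 > parent -3 at index 3, swap → [12, -2, 7, 11, -5, -20, -1, -3]
  11 > parent -2 at index 1, swap → [12, 11, 7, -2, -5, -20, -1, -3]
extract-max → returns 12:
  remove root 12; move last element -3 to root → [-3, 11, 7, -2, -5, -20, -1]
  -3 vs larger child 11 at index 1, swap → [11, -3, 7, -2, -5, -20, -1]
  -3 vs larger child -2 at index 3, swap → [11, -2, 7, -3, -5, -20, -1]
insert -27:
  append -27 at index 7 → [11, -2, 7, -3, -5, -20, -1, -27] (no swap needed)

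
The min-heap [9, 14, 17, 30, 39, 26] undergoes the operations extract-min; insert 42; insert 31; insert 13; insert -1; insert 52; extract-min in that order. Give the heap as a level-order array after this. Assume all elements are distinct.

extract-min → returns 9:
  remove root 9; move last element 26 to root → [26, 14, 17, 30, 39]
  26 vs smaller child 14 at index 1, swap → [14, 26, 17, 30, 39]
insert 42:
  append 42 at index 5 → [14, 26, 17, 30, 39, 42] (no swap needed)
insert 31:
  append 31 at index 6 → [14, 26, 17, 30, 39, 42, 31] (no swap needed)
insert 13:
  append 13 at index 7 → [14, 26, 17, 30, 39, 42, 31, 13]
  13 < parent 30 at index 3, swap → [14, 26, 17, 13, 39, 42, 31, 30]
  13 < parent 26 at index 1, swap → [14, 13, 17, 26, 39, 42, 31, 30]
  13 < parent 14 at index 0, swap → [13, 14, 17, 26, 39, 42, 31, 30]
insert -1:
  append -1 at index 8 → [13, 14, 17, 26, 39, 42, 31, 30, -1]
  -1 < parent 26 at index 3, swap → [13, 14, 17, -1, 39, 42, 31, 30, 26]
  -1 < parent 14 at index 1, swap → [13, -1, 17, 14, 39, 42, 31, 30, 26]
  -1 < parent 13 at index 0, swap → [-1, 13, 17, 14, 39, 42, 31, 30, 26]
insert 52:
  append 52 at index 9 → [-1, 13, 17, 14, 39, 42, 31, 30, 26, 52] (no swap needed)
extract-min → returns -1:
  remove root -1; move last element 52 to root → [52, 13, 17, 14, 39, 42, 31, 30, 26]
  52 vs smaller child 13 at index 1, swap → [13, 52, 17, 14, 39, 42, 31, 30, 26]
  52 vs smaller child 14 at index 3, swap → [13, 14, 17, 52, 39, 42, 31, 30, 26]
  52 vs smaller child 26 at index 8, swap → [13, 14, 17, 26, 39, 42, 31, 30, 52]

[13, 14, 17, 26, 39, 42, 31, 30, 52]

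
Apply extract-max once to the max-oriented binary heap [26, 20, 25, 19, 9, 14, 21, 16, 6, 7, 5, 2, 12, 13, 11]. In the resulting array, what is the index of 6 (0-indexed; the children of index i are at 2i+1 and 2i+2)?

8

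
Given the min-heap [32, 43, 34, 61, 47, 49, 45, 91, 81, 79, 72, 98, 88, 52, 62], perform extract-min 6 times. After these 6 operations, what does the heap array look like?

extract-min #1 returns 32:
  remove root 32; move last element 62 to root → [62, 43, 34, 61, 47, 49, 45, 91, 81, 79, 72, 98, 88, 52]
  62 vs smaller child 34 at index 2, swap → [34, 43, 62, 61, 47, 49, 45, 91, 81, 79, 72, 98, 88, 52]
  62 vs smaller child 45 at index 6, swap → [34, 43, 45, 61, 47, 49, 62, 91, 81, 79, 72, 98, 88, 52]
  62 vs only child 52 at index 13, swap → [34, 43, 45, 61, 47, 49, 52, 91, 81, 79, 72, 98, 88, 62]
extract-min #2 returns 34:
  remove root 34; move last element 62 to root → [62, 43, 45, 61, 47, 49, 52, 91, 81, 79, 72, 98, 88]
  62 vs smaller child 43 at index 1, swap → [43, 62, 45, 61, 47, 49, 52, 91, 81, 79, 72, 98, 88]
  62 vs smaller child 47 at index 4, swap → [43, 47, 45, 61, 62, 49, 52, 91, 81, 79, 72, 98, 88]
extract-min #3 returns 43:
  remove root 43; move last element 88 to root → [88, 47, 45, 61, 62, 49, 52, 91, 81, 79, 72, 98]
  88 vs smaller child 45 at index 2, swap → [45, 47, 88, 61, 62, 49, 52, 91, 81, 79, 72, 98]
  88 vs smaller child 49 at index 5, swap → [45, 47, 49, 61, 62, 88, 52, 91, 81, 79, 72, 98]
extract-min #4 returns 45:
  remove root 45; move last element 98 to root → [98, 47, 49, 61, 62, 88, 52, 91, 81, 79, 72]
  98 vs smaller child 47 at index 1, swap → [47, 98, 49, 61, 62, 88, 52, 91, 81, 79, 72]
  98 vs smaller child 61 at index 3, swap → [47, 61, 49, 98, 62, 88, 52, 91, 81, 79, 72]
  98 vs smaller child 81 at index 8, swap → [47, 61, 49, 81, 62, 88, 52, 91, 98, 79, 72]
extract-min #5 returns 47:
  remove root 47; move last element 72 to root → [72, 61, 49, 81, 62, 88, 52, 91, 98, 79]
  72 vs smaller child 49 at index 2, swap → [49, 61, 72, 81, 62, 88, 52, 91, 98, 79]
  72 vs smaller child 52 at index 6, swap → [49, 61, 52, 81, 62, 88, 72, 91, 98, 79]
extract-min #6 returns 49:
  remove root 49; move last element 79 to root → [79, 61, 52, 81, 62, 88, 72, 91, 98]
  79 vs smaller child 52 at index 2, swap → [52, 61, 79, 81, 62, 88, 72, 91, 98]
  79 vs smaller child 72 at index 6, swap → [52, 61, 72, 81, 62, 88, 79, 91, 98]

[52, 61, 72, 81, 62, 88, 79, 91, 98]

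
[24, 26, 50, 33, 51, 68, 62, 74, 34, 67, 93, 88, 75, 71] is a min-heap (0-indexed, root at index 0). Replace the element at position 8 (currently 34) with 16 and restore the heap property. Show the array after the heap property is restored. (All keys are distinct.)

[16, 24, 50, 26, 51, 68, 62, 74, 33, 67, 93, 88, 75, 71]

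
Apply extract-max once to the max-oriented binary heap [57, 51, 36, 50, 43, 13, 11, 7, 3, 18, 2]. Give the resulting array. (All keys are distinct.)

[51, 50, 36, 7, 43, 13, 11, 2, 3, 18]

remove root 57; move last element 2 to root → [2, 51, 36, 50, 43, 13, 11, 7, 3, 18]
2 vs larger child 51 at index 1, swap → [51, 2, 36, 50, 43, 13, 11, 7, 3, 18]
2 vs larger child 50 at index 3, swap → [51, 50, 36, 2, 43, 13, 11, 7, 3, 18]
2 vs larger child 7 at index 7, swap → [51, 50, 36, 7, 43, 13, 11, 2, 3, 18]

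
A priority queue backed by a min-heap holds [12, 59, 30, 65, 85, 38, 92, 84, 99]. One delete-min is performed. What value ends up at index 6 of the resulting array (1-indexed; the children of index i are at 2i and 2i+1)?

remove root 12; move last element 99 to root → [99, 59, 30, 65, 85, 38, 92, 84]
99 vs smaller child 30 at index 3, swap → [30, 59, 99, 65, 85, 38, 92, 84]
99 vs smaller child 38 at index 6, swap → [30, 59, 38, 65, 85, 99, 92, 84]
resulting array: [30, 59, 38, 65, 85, 99, 92, 84]

99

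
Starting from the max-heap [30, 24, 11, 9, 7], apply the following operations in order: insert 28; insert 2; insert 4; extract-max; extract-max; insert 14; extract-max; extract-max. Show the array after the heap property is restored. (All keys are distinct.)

[11, 9, 4, 2, 7]

insert 28:
  append 28 at index 5 → [30, 24, 11, 9, 7, 28]
  28 > parent 11 at index 2, swap → [30, 24, 28, 9, 7, 11]
insert 2:
  append 2 at index 6 → [30, 24, 28, 9, 7, 11, 2] (no swap needed)
insert 4:
  append 4 at index 7 → [30, 24, 28, 9, 7, 11, 2, 4] (no swap needed)
extract-max → returns 30:
  remove root 30; move last element 4 to root → [4, 24, 28, 9, 7, 11, 2]
  4 vs larger child 28 at index 2, swap → [28, 24, 4, 9, 7, 11, 2]
  4 vs larger child 11 at index 5, swap → [28, 24, 11, 9, 7, 4, 2]
extract-max → returns 28:
  remove root 28; move last element 2 to root → [2, 24, 11, 9, 7, 4]
  2 vs larger child 24 at index 1, swap → [24, 2, 11, 9, 7, 4]
  2 vs larger child 9 at index 3, swap → [24, 9, 11, 2, 7, 4]
insert 14:
  append 14 at index 6 → [24, 9, 11, 2, 7, 4, 14]
  14 > parent 11 at index 2, swap → [24, 9, 14, 2, 7, 4, 11]
extract-max → returns 24:
  remove root 24; move last element 11 to root → [11, 9, 14, 2, 7, 4]
  11 vs larger child 14 at index 2, swap → [14, 9, 11, 2, 7, 4]
extract-max → returns 14:
  remove root 14; move last element 4 to root → [4, 9, 11, 2, 7]
  4 vs larger child 11 at index 2, swap → [11, 9, 4, 2, 7]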